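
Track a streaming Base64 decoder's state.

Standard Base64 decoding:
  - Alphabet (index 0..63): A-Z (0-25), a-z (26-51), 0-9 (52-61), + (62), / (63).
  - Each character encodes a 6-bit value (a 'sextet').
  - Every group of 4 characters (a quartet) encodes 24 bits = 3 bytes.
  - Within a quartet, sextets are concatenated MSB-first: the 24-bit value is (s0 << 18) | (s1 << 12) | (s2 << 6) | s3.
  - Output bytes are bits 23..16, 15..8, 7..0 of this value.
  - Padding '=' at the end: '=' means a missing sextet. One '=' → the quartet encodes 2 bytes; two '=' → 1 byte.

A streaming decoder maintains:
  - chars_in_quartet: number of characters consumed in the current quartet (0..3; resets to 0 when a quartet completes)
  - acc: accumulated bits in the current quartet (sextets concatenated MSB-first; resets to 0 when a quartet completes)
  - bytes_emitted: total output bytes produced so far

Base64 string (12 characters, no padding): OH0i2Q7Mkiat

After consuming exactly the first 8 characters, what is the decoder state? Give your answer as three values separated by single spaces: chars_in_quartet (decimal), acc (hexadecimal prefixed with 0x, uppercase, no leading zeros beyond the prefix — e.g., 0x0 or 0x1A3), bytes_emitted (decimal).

Answer: 0 0x0 6

Derivation:
After char 0 ('O'=14): chars_in_quartet=1 acc=0xE bytes_emitted=0
After char 1 ('H'=7): chars_in_quartet=2 acc=0x387 bytes_emitted=0
After char 2 ('0'=52): chars_in_quartet=3 acc=0xE1F4 bytes_emitted=0
After char 3 ('i'=34): chars_in_quartet=4 acc=0x387D22 -> emit 38 7D 22, reset; bytes_emitted=3
After char 4 ('2'=54): chars_in_quartet=1 acc=0x36 bytes_emitted=3
After char 5 ('Q'=16): chars_in_quartet=2 acc=0xD90 bytes_emitted=3
After char 6 ('7'=59): chars_in_quartet=3 acc=0x3643B bytes_emitted=3
After char 7 ('M'=12): chars_in_quartet=4 acc=0xD90ECC -> emit D9 0E CC, reset; bytes_emitted=6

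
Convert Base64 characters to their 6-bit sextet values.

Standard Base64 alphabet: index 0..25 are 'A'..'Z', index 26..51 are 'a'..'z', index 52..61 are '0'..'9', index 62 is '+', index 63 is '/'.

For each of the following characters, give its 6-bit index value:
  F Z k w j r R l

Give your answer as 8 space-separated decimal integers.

Answer: 5 25 36 48 35 43 17 37

Derivation:
'F': A..Z range, ord('F') − ord('A') = 5
'Z': A..Z range, ord('Z') − ord('A') = 25
'k': a..z range, 26 + ord('k') − ord('a') = 36
'w': a..z range, 26 + ord('w') − ord('a') = 48
'j': a..z range, 26 + ord('j') − ord('a') = 35
'r': a..z range, 26 + ord('r') − ord('a') = 43
'R': A..Z range, ord('R') − ord('A') = 17
'l': a..z range, 26 + ord('l') − ord('a') = 37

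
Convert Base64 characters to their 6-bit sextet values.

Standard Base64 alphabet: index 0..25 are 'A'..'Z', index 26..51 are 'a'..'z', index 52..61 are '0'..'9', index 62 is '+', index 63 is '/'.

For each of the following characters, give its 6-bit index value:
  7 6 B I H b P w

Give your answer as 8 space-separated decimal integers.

'7': 0..9 range, 52 + ord('7') − ord('0') = 59
'6': 0..9 range, 52 + ord('6') − ord('0') = 58
'B': A..Z range, ord('B') − ord('A') = 1
'I': A..Z range, ord('I') − ord('A') = 8
'H': A..Z range, ord('H') − ord('A') = 7
'b': a..z range, 26 + ord('b') − ord('a') = 27
'P': A..Z range, ord('P') − ord('A') = 15
'w': a..z range, 26 + ord('w') − ord('a') = 48

Answer: 59 58 1 8 7 27 15 48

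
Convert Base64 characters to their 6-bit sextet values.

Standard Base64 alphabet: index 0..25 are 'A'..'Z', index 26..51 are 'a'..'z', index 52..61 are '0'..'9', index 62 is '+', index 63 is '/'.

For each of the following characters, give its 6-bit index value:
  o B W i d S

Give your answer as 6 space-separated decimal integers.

Answer: 40 1 22 34 29 18

Derivation:
'o': a..z range, 26 + ord('o') − ord('a') = 40
'B': A..Z range, ord('B') − ord('A') = 1
'W': A..Z range, ord('W') − ord('A') = 22
'i': a..z range, 26 + ord('i') − ord('a') = 34
'd': a..z range, 26 + ord('d') − ord('a') = 29
'S': A..Z range, ord('S') − ord('A') = 18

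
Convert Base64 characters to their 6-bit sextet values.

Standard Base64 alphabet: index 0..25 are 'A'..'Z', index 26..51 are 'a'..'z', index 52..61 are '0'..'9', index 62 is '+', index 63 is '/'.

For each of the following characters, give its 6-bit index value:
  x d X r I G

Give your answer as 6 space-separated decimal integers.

'x': a..z range, 26 + ord('x') − ord('a') = 49
'd': a..z range, 26 + ord('d') − ord('a') = 29
'X': A..Z range, ord('X') − ord('A') = 23
'r': a..z range, 26 + ord('r') − ord('a') = 43
'I': A..Z range, ord('I') − ord('A') = 8
'G': A..Z range, ord('G') − ord('A') = 6

Answer: 49 29 23 43 8 6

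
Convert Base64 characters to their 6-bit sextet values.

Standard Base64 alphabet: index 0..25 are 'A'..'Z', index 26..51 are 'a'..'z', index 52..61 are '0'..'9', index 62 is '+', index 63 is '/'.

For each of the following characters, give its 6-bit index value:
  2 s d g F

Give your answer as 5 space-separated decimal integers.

Answer: 54 44 29 32 5

Derivation:
'2': 0..9 range, 52 + ord('2') − ord('0') = 54
's': a..z range, 26 + ord('s') − ord('a') = 44
'd': a..z range, 26 + ord('d') − ord('a') = 29
'g': a..z range, 26 + ord('g') − ord('a') = 32
'F': A..Z range, ord('F') − ord('A') = 5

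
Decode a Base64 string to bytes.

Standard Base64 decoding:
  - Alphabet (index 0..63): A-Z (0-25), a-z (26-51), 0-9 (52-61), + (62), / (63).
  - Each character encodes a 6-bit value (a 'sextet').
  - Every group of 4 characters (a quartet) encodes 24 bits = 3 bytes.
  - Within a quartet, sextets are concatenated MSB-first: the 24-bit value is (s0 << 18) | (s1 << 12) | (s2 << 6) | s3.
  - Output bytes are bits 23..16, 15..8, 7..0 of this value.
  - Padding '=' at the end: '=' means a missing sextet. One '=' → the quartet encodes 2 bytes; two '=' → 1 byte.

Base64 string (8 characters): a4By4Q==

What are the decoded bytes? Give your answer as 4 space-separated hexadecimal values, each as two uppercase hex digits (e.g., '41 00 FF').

After char 0 ('a'=26): chars_in_quartet=1 acc=0x1A bytes_emitted=0
After char 1 ('4'=56): chars_in_quartet=2 acc=0x6B8 bytes_emitted=0
After char 2 ('B'=1): chars_in_quartet=3 acc=0x1AE01 bytes_emitted=0
After char 3 ('y'=50): chars_in_quartet=4 acc=0x6B8072 -> emit 6B 80 72, reset; bytes_emitted=3
After char 4 ('4'=56): chars_in_quartet=1 acc=0x38 bytes_emitted=3
After char 5 ('Q'=16): chars_in_quartet=2 acc=0xE10 bytes_emitted=3
Padding '==': partial quartet acc=0xE10 -> emit E1; bytes_emitted=4

Answer: 6B 80 72 E1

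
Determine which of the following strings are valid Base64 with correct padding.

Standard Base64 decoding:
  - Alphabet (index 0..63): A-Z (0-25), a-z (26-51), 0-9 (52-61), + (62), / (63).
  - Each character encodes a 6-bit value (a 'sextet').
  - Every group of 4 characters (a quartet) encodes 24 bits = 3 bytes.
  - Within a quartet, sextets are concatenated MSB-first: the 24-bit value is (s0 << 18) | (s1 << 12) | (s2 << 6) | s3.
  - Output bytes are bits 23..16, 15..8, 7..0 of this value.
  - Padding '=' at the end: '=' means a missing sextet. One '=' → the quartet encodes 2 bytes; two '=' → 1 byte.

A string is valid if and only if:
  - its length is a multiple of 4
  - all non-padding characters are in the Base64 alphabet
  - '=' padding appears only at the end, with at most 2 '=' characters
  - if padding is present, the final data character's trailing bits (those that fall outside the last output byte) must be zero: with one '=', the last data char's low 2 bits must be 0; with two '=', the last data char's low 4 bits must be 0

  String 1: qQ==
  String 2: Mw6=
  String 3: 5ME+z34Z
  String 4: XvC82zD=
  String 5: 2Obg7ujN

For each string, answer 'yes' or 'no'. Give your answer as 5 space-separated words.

String 1: 'qQ==' → valid
String 2: 'Mw6=' → invalid (bad trailing bits)
String 3: '5ME+z34Z' → valid
String 4: 'XvC82zD=' → invalid (bad trailing bits)
String 5: '2Obg7ujN' → valid

Answer: yes no yes no yes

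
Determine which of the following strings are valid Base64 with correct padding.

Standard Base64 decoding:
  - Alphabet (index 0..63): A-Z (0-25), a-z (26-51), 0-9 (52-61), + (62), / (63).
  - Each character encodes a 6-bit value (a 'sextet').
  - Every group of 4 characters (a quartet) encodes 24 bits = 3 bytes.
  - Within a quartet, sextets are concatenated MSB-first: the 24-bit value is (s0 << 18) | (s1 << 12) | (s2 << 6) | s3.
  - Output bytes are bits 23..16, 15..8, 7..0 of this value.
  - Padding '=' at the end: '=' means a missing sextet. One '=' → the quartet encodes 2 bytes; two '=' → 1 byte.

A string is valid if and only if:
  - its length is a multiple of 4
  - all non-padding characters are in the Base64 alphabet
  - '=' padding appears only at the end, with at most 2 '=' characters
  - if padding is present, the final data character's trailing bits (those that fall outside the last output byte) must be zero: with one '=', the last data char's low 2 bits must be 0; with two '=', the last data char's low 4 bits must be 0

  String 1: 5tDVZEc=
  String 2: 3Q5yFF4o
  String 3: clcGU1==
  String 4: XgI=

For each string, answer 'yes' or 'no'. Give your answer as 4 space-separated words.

Answer: yes yes no yes

Derivation:
String 1: '5tDVZEc=' → valid
String 2: '3Q5yFF4o' → valid
String 3: 'clcGU1==' → invalid (bad trailing bits)
String 4: 'XgI=' → valid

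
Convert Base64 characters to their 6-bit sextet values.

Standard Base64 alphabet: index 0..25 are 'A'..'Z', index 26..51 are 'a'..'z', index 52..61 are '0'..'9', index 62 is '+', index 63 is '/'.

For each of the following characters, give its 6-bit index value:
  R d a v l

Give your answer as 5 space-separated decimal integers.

Answer: 17 29 26 47 37

Derivation:
'R': A..Z range, ord('R') − ord('A') = 17
'd': a..z range, 26 + ord('d') − ord('a') = 29
'a': a..z range, 26 + ord('a') − ord('a') = 26
'v': a..z range, 26 + ord('v') − ord('a') = 47
'l': a..z range, 26 + ord('l') − ord('a') = 37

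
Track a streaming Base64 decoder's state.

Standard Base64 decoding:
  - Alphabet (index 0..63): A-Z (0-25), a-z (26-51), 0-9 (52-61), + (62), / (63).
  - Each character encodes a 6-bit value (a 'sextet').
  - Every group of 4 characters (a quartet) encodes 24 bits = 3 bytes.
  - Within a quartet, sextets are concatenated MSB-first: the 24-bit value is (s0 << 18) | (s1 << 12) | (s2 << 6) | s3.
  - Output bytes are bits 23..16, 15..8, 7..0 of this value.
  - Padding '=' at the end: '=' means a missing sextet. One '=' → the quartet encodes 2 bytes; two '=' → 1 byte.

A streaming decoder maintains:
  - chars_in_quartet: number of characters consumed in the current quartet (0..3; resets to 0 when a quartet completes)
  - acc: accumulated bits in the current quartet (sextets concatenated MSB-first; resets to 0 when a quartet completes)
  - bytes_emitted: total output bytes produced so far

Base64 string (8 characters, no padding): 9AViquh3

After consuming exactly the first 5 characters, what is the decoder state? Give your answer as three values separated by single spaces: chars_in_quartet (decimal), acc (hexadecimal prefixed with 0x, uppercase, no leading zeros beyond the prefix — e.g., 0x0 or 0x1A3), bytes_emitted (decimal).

Answer: 1 0x2A 3

Derivation:
After char 0 ('9'=61): chars_in_quartet=1 acc=0x3D bytes_emitted=0
After char 1 ('A'=0): chars_in_quartet=2 acc=0xF40 bytes_emitted=0
After char 2 ('V'=21): chars_in_quartet=3 acc=0x3D015 bytes_emitted=0
After char 3 ('i'=34): chars_in_quartet=4 acc=0xF40562 -> emit F4 05 62, reset; bytes_emitted=3
After char 4 ('q'=42): chars_in_quartet=1 acc=0x2A bytes_emitted=3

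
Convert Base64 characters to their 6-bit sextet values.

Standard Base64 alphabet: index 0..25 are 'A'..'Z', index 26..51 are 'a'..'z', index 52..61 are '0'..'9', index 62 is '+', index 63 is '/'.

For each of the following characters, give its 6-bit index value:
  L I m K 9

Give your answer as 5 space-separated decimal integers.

'L': A..Z range, ord('L') − ord('A') = 11
'I': A..Z range, ord('I') − ord('A') = 8
'm': a..z range, 26 + ord('m') − ord('a') = 38
'K': A..Z range, ord('K') − ord('A') = 10
'9': 0..9 range, 52 + ord('9') − ord('0') = 61

Answer: 11 8 38 10 61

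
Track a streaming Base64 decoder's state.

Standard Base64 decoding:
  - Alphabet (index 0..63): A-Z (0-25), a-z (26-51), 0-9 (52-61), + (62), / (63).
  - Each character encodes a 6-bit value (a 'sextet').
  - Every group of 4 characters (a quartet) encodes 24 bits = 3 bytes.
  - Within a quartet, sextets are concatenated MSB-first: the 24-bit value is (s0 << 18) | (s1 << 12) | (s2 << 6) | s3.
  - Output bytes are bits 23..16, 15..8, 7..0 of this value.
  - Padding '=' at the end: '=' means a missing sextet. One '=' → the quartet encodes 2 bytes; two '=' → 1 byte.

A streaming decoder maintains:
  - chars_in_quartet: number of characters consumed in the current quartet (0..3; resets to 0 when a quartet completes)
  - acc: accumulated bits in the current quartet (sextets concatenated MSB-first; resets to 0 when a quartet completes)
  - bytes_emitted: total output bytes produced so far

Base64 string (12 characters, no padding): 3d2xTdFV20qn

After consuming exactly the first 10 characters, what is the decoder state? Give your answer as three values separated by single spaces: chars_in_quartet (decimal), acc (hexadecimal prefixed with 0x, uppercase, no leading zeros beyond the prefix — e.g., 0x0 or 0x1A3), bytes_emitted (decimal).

After char 0 ('3'=55): chars_in_quartet=1 acc=0x37 bytes_emitted=0
After char 1 ('d'=29): chars_in_quartet=2 acc=0xDDD bytes_emitted=0
After char 2 ('2'=54): chars_in_quartet=3 acc=0x37776 bytes_emitted=0
After char 3 ('x'=49): chars_in_quartet=4 acc=0xDDDDB1 -> emit DD DD B1, reset; bytes_emitted=3
After char 4 ('T'=19): chars_in_quartet=1 acc=0x13 bytes_emitted=3
After char 5 ('d'=29): chars_in_quartet=2 acc=0x4DD bytes_emitted=3
After char 6 ('F'=5): chars_in_quartet=3 acc=0x13745 bytes_emitted=3
After char 7 ('V'=21): chars_in_quartet=4 acc=0x4DD155 -> emit 4D D1 55, reset; bytes_emitted=6
After char 8 ('2'=54): chars_in_quartet=1 acc=0x36 bytes_emitted=6
After char 9 ('0'=52): chars_in_quartet=2 acc=0xDB4 bytes_emitted=6

Answer: 2 0xDB4 6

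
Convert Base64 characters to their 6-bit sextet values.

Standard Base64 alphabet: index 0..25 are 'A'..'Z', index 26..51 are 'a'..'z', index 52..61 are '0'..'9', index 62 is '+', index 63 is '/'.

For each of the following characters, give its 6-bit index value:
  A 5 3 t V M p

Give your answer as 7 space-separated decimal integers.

Answer: 0 57 55 45 21 12 41

Derivation:
'A': A..Z range, ord('A') − ord('A') = 0
'5': 0..9 range, 52 + ord('5') − ord('0') = 57
'3': 0..9 range, 52 + ord('3') − ord('0') = 55
't': a..z range, 26 + ord('t') − ord('a') = 45
'V': A..Z range, ord('V') − ord('A') = 21
'M': A..Z range, ord('M') − ord('A') = 12
'p': a..z range, 26 + ord('p') − ord('a') = 41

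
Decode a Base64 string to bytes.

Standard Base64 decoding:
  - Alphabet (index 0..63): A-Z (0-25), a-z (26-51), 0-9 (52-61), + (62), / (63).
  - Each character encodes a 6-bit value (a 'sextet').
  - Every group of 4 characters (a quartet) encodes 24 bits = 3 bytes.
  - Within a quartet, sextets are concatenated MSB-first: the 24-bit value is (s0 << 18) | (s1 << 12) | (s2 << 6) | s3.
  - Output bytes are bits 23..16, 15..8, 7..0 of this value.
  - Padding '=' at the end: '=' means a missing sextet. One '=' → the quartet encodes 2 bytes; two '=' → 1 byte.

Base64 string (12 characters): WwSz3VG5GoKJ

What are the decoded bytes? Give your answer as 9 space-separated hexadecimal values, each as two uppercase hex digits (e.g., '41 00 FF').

Answer: 5B 04 B3 DD 51 B9 1A 82 89

Derivation:
After char 0 ('W'=22): chars_in_quartet=1 acc=0x16 bytes_emitted=0
After char 1 ('w'=48): chars_in_quartet=2 acc=0x5B0 bytes_emitted=0
After char 2 ('S'=18): chars_in_quartet=3 acc=0x16C12 bytes_emitted=0
After char 3 ('z'=51): chars_in_quartet=4 acc=0x5B04B3 -> emit 5B 04 B3, reset; bytes_emitted=3
After char 4 ('3'=55): chars_in_quartet=1 acc=0x37 bytes_emitted=3
After char 5 ('V'=21): chars_in_quartet=2 acc=0xDD5 bytes_emitted=3
After char 6 ('G'=6): chars_in_quartet=3 acc=0x37546 bytes_emitted=3
After char 7 ('5'=57): chars_in_quartet=4 acc=0xDD51B9 -> emit DD 51 B9, reset; bytes_emitted=6
After char 8 ('G'=6): chars_in_quartet=1 acc=0x6 bytes_emitted=6
After char 9 ('o'=40): chars_in_quartet=2 acc=0x1A8 bytes_emitted=6
After char 10 ('K'=10): chars_in_quartet=3 acc=0x6A0A bytes_emitted=6
After char 11 ('J'=9): chars_in_quartet=4 acc=0x1A8289 -> emit 1A 82 89, reset; bytes_emitted=9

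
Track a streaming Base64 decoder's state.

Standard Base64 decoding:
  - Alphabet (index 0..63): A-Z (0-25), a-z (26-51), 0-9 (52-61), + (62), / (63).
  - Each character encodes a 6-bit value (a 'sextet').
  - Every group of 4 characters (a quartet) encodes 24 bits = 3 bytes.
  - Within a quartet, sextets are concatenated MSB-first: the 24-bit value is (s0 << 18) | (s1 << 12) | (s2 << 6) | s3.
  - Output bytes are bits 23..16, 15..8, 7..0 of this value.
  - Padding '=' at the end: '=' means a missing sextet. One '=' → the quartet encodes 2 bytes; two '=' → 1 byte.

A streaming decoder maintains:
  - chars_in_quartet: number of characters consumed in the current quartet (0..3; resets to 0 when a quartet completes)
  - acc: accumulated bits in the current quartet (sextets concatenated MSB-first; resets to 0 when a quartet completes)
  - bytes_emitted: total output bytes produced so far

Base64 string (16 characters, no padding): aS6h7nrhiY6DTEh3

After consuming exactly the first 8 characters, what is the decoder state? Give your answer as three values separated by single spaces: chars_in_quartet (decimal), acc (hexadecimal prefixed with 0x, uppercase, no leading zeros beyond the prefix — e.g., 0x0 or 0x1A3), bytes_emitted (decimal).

After char 0 ('a'=26): chars_in_quartet=1 acc=0x1A bytes_emitted=0
After char 1 ('S'=18): chars_in_quartet=2 acc=0x692 bytes_emitted=0
After char 2 ('6'=58): chars_in_quartet=3 acc=0x1A4BA bytes_emitted=0
After char 3 ('h'=33): chars_in_quartet=4 acc=0x692EA1 -> emit 69 2E A1, reset; bytes_emitted=3
After char 4 ('7'=59): chars_in_quartet=1 acc=0x3B bytes_emitted=3
After char 5 ('n'=39): chars_in_quartet=2 acc=0xEE7 bytes_emitted=3
After char 6 ('r'=43): chars_in_quartet=3 acc=0x3B9EB bytes_emitted=3
After char 7 ('h'=33): chars_in_quartet=4 acc=0xEE7AE1 -> emit EE 7A E1, reset; bytes_emitted=6

Answer: 0 0x0 6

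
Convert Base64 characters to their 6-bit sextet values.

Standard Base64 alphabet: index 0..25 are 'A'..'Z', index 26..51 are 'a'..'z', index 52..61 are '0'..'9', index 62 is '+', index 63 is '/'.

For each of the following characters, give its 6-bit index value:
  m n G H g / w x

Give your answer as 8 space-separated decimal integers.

Answer: 38 39 6 7 32 63 48 49

Derivation:
'm': a..z range, 26 + ord('m') − ord('a') = 38
'n': a..z range, 26 + ord('n') − ord('a') = 39
'G': A..Z range, ord('G') − ord('A') = 6
'H': A..Z range, ord('H') − ord('A') = 7
'g': a..z range, 26 + ord('g') − ord('a') = 32
'/': index 63
'w': a..z range, 26 + ord('w') − ord('a') = 48
'x': a..z range, 26 + ord('x') − ord('a') = 49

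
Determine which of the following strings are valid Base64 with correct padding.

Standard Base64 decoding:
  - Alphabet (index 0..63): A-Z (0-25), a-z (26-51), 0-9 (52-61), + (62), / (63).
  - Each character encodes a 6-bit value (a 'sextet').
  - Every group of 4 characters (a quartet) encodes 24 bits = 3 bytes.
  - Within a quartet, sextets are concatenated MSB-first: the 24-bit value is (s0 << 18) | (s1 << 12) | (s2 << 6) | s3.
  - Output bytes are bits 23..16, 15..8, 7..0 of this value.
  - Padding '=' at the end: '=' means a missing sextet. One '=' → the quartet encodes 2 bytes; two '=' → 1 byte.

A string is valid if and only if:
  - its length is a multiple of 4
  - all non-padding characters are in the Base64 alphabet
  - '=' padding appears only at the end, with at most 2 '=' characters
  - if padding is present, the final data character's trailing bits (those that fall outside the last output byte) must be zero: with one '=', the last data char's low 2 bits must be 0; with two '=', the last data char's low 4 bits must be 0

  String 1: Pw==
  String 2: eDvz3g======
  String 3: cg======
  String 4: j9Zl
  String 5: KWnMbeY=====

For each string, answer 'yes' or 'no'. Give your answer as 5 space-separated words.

Answer: yes no no yes no

Derivation:
String 1: 'Pw==' → valid
String 2: 'eDvz3g======' → invalid (6 pad chars (max 2))
String 3: 'cg======' → invalid (6 pad chars (max 2))
String 4: 'j9Zl' → valid
String 5: 'KWnMbeY=====' → invalid (5 pad chars (max 2))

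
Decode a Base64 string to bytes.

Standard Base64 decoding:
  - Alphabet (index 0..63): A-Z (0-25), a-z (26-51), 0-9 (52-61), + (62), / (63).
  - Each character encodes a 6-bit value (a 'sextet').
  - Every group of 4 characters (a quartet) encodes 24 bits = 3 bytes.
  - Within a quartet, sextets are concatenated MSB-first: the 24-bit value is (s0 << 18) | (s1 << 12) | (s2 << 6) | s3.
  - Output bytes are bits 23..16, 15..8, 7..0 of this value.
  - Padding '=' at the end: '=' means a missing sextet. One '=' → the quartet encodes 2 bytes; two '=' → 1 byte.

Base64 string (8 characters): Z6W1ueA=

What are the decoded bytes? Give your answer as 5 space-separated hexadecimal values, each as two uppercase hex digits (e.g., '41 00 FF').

After char 0 ('Z'=25): chars_in_quartet=1 acc=0x19 bytes_emitted=0
After char 1 ('6'=58): chars_in_quartet=2 acc=0x67A bytes_emitted=0
After char 2 ('W'=22): chars_in_quartet=3 acc=0x19E96 bytes_emitted=0
After char 3 ('1'=53): chars_in_quartet=4 acc=0x67A5B5 -> emit 67 A5 B5, reset; bytes_emitted=3
After char 4 ('u'=46): chars_in_quartet=1 acc=0x2E bytes_emitted=3
After char 5 ('e'=30): chars_in_quartet=2 acc=0xB9E bytes_emitted=3
After char 6 ('A'=0): chars_in_quartet=3 acc=0x2E780 bytes_emitted=3
Padding '=': partial quartet acc=0x2E780 -> emit B9 E0; bytes_emitted=5

Answer: 67 A5 B5 B9 E0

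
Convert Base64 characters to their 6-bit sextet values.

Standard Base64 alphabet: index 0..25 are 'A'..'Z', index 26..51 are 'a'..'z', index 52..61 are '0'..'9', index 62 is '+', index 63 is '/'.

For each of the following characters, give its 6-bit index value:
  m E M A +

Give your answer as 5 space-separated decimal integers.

'm': a..z range, 26 + ord('m') − ord('a') = 38
'E': A..Z range, ord('E') − ord('A') = 4
'M': A..Z range, ord('M') − ord('A') = 12
'A': A..Z range, ord('A') − ord('A') = 0
'+': index 62

Answer: 38 4 12 0 62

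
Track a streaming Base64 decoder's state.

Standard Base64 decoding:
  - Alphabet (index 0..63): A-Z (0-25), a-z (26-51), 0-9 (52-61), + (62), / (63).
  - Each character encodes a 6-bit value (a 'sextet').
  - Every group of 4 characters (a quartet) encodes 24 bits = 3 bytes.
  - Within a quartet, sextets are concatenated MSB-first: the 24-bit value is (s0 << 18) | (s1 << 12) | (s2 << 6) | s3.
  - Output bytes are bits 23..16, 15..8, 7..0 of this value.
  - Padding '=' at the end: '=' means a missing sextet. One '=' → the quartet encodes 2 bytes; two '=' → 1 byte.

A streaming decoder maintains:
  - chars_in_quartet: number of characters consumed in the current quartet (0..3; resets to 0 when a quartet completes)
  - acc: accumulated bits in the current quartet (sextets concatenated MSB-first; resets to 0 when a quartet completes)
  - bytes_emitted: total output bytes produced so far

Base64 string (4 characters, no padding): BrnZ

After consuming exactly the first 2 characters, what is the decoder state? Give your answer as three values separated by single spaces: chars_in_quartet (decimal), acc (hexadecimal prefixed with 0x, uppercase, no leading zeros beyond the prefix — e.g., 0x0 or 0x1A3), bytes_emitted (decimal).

Answer: 2 0x6B 0

Derivation:
After char 0 ('B'=1): chars_in_quartet=1 acc=0x1 bytes_emitted=0
After char 1 ('r'=43): chars_in_quartet=2 acc=0x6B bytes_emitted=0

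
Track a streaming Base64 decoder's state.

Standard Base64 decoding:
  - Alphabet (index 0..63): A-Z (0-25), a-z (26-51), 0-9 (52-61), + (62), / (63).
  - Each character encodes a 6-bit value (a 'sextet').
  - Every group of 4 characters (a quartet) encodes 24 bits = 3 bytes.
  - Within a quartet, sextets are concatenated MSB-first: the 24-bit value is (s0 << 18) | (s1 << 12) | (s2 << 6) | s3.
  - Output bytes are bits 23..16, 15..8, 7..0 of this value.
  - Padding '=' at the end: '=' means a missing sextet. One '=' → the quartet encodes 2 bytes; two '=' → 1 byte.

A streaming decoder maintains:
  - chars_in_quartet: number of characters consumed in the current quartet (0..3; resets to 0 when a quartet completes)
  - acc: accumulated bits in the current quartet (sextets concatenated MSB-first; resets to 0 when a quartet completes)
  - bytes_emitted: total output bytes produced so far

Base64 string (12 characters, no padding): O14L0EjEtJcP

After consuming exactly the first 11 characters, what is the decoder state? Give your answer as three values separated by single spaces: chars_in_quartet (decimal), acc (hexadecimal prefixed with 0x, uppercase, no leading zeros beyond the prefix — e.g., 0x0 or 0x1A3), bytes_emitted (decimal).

Answer: 3 0x2D25C 6

Derivation:
After char 0 ('O'=14): chars_in_quartet=1 acc=0xE bytes_emitted=0
After char 1 ('1'=53): chars_in_quartet=2 acc=0x3B5 bytes_emitted=0
After char 2 ('4'=56): chars_in_quartet=3 acc=0xED78 bytes_emitted=0
After char 3 ('L'=11): chars_in_quartet=4 acc=0x3B5E0B -> emit 3B 5E 0B, reset; bytes_emitted=3
After char 4 ('0'=52): chars_in_quartet=1 acc=0x34 bytes_emitted=3
After char 5 ('E'=4): chars_in_quartet=2 acc=0xD04 bytes_emitted=3
After char 6 ('j'=35): chars_in_quartet=3 acc=0x34123 bytes_emitted=3
After char 7 ('E'=4): chars_in_quartet=4 acc=0xD048C4 -> emit D0 48 C4, reset; bytes_emitted=6
After char 8 ('t'=45): chars_in_quartet=1 acc=0x2D bytes_emitted=6
After char 9 ('J'=9): chars_in_quartet=2 acc=0xB49 bytes_emitted=6
After char 10 ('c'=28): chars_in_quartet=3 acc=0x2D25C bytes_emitted=6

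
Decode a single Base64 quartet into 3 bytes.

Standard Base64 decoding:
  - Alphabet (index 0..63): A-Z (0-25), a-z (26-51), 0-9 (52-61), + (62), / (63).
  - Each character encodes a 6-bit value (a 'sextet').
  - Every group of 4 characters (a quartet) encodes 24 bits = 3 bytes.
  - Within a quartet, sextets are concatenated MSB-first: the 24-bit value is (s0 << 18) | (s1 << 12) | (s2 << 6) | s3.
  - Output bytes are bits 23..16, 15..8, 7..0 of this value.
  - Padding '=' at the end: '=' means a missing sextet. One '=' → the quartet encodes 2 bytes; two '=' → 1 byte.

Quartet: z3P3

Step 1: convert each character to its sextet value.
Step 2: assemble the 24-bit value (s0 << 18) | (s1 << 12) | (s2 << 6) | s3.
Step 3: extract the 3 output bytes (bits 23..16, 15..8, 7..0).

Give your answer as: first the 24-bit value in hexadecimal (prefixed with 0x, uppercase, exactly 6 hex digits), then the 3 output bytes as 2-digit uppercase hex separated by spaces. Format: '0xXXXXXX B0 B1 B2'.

Answer: 0xCF73F7 CF 73 F7

Derivation:
Sextets: z=51, 3=55, P=15, 3=55
24-bit: (51<<18) | (55<<12) | (15<<6) | 55
      = 0xCC0000 | 0x037000 | 0x0003C0 | 0x000037
      = 0xCF73F7
Bytes: (v>>16)&0xFF=CF, (v>>8)&0xFF=73, v&0xFF=F7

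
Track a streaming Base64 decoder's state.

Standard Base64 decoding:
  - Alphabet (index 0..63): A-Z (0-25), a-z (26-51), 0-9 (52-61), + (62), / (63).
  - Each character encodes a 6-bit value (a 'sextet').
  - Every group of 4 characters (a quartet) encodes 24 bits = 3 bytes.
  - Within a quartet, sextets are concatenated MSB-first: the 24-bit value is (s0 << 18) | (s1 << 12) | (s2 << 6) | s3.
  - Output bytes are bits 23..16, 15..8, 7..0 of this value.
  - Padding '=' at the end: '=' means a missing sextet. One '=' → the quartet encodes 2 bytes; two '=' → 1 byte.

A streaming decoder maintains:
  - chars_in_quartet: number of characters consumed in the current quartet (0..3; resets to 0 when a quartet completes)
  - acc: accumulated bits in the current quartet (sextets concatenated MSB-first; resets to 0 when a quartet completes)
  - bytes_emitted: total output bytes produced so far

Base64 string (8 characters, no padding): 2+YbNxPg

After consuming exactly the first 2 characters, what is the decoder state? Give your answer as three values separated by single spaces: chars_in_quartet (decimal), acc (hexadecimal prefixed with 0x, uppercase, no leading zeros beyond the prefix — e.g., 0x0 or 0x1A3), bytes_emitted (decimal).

Answer: 2 0xDBE 0

Derivation:
After char 0 ('2'=54): chars_in_quartet=1 acc=0x36 bytes_emitted=0
After char 1 ('+'=62): chars_in_quartet=2 acc=0xDBE bytes_emitted=0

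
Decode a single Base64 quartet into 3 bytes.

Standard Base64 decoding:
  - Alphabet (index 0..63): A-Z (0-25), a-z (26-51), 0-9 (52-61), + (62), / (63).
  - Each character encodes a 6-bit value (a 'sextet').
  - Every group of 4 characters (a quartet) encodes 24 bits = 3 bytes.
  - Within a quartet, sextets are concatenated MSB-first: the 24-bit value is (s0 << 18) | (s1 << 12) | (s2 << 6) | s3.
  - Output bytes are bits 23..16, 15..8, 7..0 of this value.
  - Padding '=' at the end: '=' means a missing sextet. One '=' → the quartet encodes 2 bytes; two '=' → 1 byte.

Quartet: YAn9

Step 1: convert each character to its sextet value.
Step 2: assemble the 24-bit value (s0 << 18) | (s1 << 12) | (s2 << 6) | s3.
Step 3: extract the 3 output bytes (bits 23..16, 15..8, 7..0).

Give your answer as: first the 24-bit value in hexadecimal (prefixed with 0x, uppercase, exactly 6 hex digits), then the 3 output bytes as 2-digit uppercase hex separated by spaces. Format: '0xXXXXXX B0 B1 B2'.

Answer: 0x6009FD 60 09 FD

Derivation:
Sextets: Y=24, A=0, n=39, 9=61
24-bit: (24<<18) | (0<<12) | (39<<6) | 61
      = 0x600000 | 0x000000 | 0x0009C0 | 0x00003D
      = 0x6009FD
Bytes: (v>>16)&0xFF=60, (v>>8)&0xFF=09, v&0xFF=FD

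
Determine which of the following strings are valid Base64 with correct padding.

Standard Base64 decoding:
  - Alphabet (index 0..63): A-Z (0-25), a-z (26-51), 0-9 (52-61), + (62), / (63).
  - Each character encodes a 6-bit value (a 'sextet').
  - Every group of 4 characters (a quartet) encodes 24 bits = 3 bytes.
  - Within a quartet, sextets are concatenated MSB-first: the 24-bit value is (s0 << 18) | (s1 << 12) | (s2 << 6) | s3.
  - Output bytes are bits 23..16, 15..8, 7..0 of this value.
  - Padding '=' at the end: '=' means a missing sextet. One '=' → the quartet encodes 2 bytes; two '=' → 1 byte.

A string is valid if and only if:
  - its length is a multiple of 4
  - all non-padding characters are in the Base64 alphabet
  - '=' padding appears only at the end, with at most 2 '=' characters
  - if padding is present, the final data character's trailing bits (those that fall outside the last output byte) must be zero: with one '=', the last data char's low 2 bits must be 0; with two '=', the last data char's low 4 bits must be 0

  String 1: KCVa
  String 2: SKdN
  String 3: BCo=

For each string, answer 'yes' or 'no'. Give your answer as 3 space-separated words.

String 1: 'KCVa' → valid
String 2: 'SKdN' → valid
String 3: 'BCo=' → valid

Answer: yes yes yes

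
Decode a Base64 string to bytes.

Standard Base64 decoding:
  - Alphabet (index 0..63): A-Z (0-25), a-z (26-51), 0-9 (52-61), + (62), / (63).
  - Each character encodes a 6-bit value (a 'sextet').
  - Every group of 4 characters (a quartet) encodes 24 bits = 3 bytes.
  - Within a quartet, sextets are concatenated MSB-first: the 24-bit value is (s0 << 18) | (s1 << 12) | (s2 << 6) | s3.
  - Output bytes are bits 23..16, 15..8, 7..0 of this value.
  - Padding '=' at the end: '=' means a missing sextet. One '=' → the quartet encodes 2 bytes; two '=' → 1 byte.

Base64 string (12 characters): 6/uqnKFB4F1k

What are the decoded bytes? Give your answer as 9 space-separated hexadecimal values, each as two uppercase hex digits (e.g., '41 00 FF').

After char 0 ('6'=58): chars_in_quartet=1 acc=0x3A bytes_emitted=0
After char 1 ('/'=63): chars_in_quartet=2 acc=0xEBF bytes_emitted=0
After char 2 ('u'=46): chars_in_quartet=3 acc=0x3AFEE bytes_emitted=0
After char 3 ('q'=42): chars_in_quartet=4 acc=0xEBFBAA -> emit EB FB AA, reset; bytes_emitted=3
After char 4 ('n'=39): chars_in_quartet=1 acc=0x27 bytes_emitted=3
After char 5 ('K'=10): chars_in_quartet=2 acc=0x9CA bytes_emitted=3
After char 6 ('F'=5): chars_in_quartet=3 acc=0x27285 bytes_emitted=3
After char 7 ('B'=1): chars_in_quartet=4 acc=0x9CA141 -> emit 9C A1 41, reset; bytes_emitted=6
After char 8 ('4'=56): chars_in_quartet=1 acc=0x38 bytes_emitted=6
After char 9 ('F'=5): chars_in_quartet=2 acc=0xE05 bytes_emitted=6
After char 10 ('1'=53): chars_in_quartet=3 acc=0x38175 bytes_emitted=6
After char 11 ('k'=36): chars_in_quartet=4 acc=0xE05D64 -> emit E0 5D 64, reset; bytes_emitted=9

Answer: EB FB AA 9C A1 41 E0 5D 64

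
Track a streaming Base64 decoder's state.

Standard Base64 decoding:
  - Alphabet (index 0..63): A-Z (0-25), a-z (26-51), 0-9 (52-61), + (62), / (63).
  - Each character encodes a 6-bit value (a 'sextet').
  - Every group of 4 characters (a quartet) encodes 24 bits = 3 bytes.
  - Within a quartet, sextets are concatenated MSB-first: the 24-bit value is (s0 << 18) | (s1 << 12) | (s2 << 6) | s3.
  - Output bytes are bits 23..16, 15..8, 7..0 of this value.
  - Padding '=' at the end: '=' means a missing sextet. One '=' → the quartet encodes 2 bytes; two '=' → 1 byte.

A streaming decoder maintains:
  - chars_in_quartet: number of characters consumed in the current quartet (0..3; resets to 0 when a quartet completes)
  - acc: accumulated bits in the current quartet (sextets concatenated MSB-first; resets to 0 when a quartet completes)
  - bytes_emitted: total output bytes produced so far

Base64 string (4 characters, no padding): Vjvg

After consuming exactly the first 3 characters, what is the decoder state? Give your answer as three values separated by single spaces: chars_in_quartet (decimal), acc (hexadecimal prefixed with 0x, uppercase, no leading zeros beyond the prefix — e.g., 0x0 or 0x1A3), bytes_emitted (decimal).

After char 0 ('V'=21): chars_in_quartet=1 acc=0x15 bytes_emitted=0
After char 1 ('j'=35): chars_in_quartet=2 acc=0x563 bytes_emitted=0
After char 2 ('v'=47): chars_in_quartet=3 acc=0x158EF bytes_emitted=0

Answer: 3 0x158EF 0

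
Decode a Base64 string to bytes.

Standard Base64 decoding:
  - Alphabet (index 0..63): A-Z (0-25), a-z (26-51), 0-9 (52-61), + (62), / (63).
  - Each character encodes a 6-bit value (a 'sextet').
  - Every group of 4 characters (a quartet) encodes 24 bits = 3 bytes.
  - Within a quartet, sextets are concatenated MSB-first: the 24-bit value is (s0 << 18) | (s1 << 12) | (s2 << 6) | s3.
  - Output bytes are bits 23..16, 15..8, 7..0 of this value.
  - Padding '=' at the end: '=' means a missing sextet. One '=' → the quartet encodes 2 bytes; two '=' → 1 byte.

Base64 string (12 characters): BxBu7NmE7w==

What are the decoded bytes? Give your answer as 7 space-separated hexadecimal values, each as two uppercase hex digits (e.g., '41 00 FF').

After char 0 ('B'=1): chars_in_quartet=1 acc=0x1 bytes_emitted=0
After char 1 ('x'=49): chars_in_quartet=2 acc=0x71 bytes_emitted=0
After char 2 ('B'=1): chars_in_quartet=3 acc=0x1C41 bytes_emitted=0
After char 3 ('u'=46): chars_in_quartet=4 acc=0x7106E -> emit 07 10 6E, reset; bytes_emitted=3
After char 4 ('7'=59): chars_in_quartet=1 acc=0x3B bytes_emitted=3
After char 5 ('N'=13): chars_in_quartet=2 acc=0xECD bytes_emitted=3
After char 6 ('m'=38): chars_in_quartet=3 acc=0x3B366 bytes_emitted=3
After char 7 ('E'=4): chars_in_quartet=4 acc=0xECD984 -> emit EC D9 84, reset; bytes_emitted=6
After char 8 ('7'=59): chars_in_quartet=1 acc=0x3B bytes_emitted=6
After char 9 ('w'=48): chars_in_quartet=2 acc=0xEF0 bytes_emitted=6
Padding '==': partial quartet acc=0xEF0 -> emit EF; bytes_emitted=7

Answer: 07 10 6E EC D9 84 EF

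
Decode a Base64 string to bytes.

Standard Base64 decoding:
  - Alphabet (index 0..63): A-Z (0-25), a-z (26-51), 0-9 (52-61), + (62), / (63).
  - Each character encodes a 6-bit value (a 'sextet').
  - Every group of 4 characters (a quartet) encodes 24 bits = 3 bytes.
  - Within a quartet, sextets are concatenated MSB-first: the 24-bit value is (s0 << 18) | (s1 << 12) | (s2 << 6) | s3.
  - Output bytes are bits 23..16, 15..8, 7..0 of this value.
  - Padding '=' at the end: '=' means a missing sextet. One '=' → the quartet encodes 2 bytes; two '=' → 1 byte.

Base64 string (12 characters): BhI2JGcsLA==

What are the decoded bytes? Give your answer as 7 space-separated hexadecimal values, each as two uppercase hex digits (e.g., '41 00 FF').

After char 0 ('B'=1): chars_in_quartet=1 acc=0x1 bytes_emitted=0
After char 1 ('h'=33): chars_in_quartet=2 acc=0x61 bytes_emitted=0
After char 2 ('I'=8): chars_in_quartet=3 acc=0x1848 bytes_emitted=0
After char 3 ('2'=54): chars_in_quartet=4 acc=0x61236 -> emit 06 12 36, reset; bytes_emitted=3
After char 4 ('J'=9): chars_in_quartet=1 acc=0x9 bytes_emitted=3
After char 5 ('G'=6): chars_in_quartet=2 acc=0x246 bytes_emitted=3
After char 6 ('c'=28): chars_in_quartet=3 acc=0x919C bytes_emitted=3
After char 7 ('s'=44): chars_in_quartet=4 acc=0x24672C -> emit 24 67 2C, reset; bytes_emitted=6
After char 8 ('L'=11): chars_in_quartet=1 acc=0xB bytes_emitted=6
After char 9 ('A'=0): chars_in_quartet=2 acc=0x2C0 bytes_emitted=6
Padding '==': partial quartet acc=0x2C0 -> emit 2C; bytes_emitted=7

Answer: 06 12 36 24 67 2C 2C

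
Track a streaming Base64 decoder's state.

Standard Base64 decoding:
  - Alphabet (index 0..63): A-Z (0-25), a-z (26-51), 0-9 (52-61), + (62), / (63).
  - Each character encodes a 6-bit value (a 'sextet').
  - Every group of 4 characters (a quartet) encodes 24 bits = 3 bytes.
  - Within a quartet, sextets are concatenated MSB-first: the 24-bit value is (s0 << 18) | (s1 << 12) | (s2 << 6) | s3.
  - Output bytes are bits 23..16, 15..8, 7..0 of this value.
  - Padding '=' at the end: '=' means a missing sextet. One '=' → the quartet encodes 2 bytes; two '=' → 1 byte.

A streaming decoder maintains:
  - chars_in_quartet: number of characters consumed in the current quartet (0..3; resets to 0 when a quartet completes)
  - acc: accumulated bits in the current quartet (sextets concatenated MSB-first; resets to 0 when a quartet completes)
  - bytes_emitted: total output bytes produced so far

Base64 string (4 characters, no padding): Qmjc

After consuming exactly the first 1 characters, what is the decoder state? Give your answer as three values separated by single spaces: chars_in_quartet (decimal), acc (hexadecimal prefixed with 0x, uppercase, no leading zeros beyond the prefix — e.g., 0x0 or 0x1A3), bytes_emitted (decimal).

Answer: 1 0x10 0

Derivation:
After char 0 ('Q'=16): chars_in_quartet=1 acc=0x10 bytes_emitted=0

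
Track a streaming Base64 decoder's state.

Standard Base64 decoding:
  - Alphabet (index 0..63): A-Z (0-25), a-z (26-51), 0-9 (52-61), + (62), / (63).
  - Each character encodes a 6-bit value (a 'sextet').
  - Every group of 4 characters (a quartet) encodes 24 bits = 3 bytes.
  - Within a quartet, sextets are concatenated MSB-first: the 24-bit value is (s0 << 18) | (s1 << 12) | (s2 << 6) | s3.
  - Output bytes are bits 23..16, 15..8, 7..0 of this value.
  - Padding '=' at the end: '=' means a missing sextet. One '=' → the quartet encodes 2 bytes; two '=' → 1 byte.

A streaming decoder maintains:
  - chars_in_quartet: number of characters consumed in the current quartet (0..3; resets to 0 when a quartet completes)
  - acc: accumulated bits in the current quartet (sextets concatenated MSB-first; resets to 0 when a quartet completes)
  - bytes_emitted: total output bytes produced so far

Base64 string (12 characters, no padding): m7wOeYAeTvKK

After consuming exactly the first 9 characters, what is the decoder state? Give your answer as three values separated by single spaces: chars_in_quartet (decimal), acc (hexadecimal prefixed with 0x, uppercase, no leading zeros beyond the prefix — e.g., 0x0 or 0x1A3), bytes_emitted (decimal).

Answer: 1 0x13 6

Derivation:
After char 0 ('m'=38): chars_in_quartet=1 acc=0x26 bytes_emitted=0
After char 1 ('7'=59): chars_in_quartet=2 acc=0x9BB bytes_emitted=0
After char 2 ('w'=48): chars_in_quartet=3 acc=0x26EF0 bytes_emitted=0
After char 3 ('O'=14): chars_in_quartet=4 acc=0x9BBC0E -> emit 9B BC 0E, reset; bytes_emitted=3
After char 4 ('e'=30): chars_in_quartet=1 acc=0x1E bytes_emitted=3
After char 5 ('Y'=24): chars_in_quartet=2 acc=0x798 bytes_emitted=3
After char 6 ('A'=0): chars_in_quartet=3 acc=0x1E600 bytes_emitted=3
After char 7 ('e'=30): chars_in_quartet=4 acc=0x79801E -> emit 79 80 1E, reset; bytes_emitted=6
After char 8 ('T'=19): chars_in_quartet=1 acc=0x13 bytes_emitted=6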